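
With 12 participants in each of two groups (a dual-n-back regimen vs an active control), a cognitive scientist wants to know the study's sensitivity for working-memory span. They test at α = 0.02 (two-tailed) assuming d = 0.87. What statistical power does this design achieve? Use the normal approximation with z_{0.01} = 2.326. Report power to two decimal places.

power ≈ 0.42

For two equal groups, power = Φ(d·√(n/2) − z_{α/2}).
d·√(n/2) = 0.87 × √(12/2) = 0.87 × 2.449 = 2.131.
z_β = 2.131 − 2.326 = -0.195.
Power = Φ(-0.195) = 0.423.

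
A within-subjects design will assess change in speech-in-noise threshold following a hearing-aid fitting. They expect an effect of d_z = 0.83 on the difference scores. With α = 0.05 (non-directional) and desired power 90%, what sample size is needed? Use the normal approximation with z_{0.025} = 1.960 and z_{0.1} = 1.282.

For a paired (one-sample on differences) test: n = ((z_{α/2} + z_β) / d)².
z_{α/2} + z_β = 1.960 + 1.282 = 3.242.
n = (3.242 / 0.83)² = 3.906² = 15.26.
Round up.

n = 16 pairs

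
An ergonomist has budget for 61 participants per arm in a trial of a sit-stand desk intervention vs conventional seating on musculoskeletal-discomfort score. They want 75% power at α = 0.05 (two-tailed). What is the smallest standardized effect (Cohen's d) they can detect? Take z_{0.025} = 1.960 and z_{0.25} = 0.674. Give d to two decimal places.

d_min ≈ 0.48

For two independent groups of n = 61 each: d_min = (z_{α/2} + z_β)·√(2/n).
z-sum = 1.960 + 0.674 = 2.634.
d_min = 2.634 × √(2/61) = 2.634 × 0.1811 = 0.477.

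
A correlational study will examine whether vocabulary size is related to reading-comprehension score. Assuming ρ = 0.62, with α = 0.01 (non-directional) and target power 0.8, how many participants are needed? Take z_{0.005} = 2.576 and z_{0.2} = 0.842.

n = 26

Fisher's z: C = ½·ln((1+r)/(1−r)) = ½·ln(4.2632) = 0.7250.
n = ((z_{α/2} + z_β)/C)² + 3.
(2.576 + 0.842) / 0.7250 = 3.418 / 0.7250 = 4.714.
n = 4.714² + 3 = 22.23 + 3 = 25.2.
Round up.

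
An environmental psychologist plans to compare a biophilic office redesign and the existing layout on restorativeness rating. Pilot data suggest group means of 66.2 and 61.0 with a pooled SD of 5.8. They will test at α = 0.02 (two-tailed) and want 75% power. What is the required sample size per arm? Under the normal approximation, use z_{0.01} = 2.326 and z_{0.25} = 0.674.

n = 23 per group

Cohen's d = |M₁ − M₂| / SD_pooled = |66.2 − 61.0| / 5.8 = 5.2 / 5.8 = 0.897.
For two independent groups with equal n: n = 2·((z_{α/2} + z_β) / d)².
z_{α/2} + z_β = 2.326 + 0.674 = 3.000.
n = 2 × (3.000 / 0.897)² = 2 × 3.344² = 2 × 11.19 = 22.4.
Round up to the next whole participant.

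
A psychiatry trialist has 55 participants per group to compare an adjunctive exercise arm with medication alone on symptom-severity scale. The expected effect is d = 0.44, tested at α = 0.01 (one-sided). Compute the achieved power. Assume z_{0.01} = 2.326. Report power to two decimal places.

For two equal groups, power = Φ(d·√(n/2) − z_{α}).
d·√(n/2) = 0.44 × √(55/2) = 0.44 × 5.244 = 2.307.
z_β = 2.307 − 2.326 = -0.019.
Power = Φ(-0.019) = 0.493.

power ≈ 0.49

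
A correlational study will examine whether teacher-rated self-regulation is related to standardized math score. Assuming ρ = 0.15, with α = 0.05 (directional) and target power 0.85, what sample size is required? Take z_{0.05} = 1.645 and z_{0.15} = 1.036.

Fisher's z: C = ½·ln((1+r)/(1−r)) = ½·ln(1.3529) = 0.1511.
n = ((z_{α} + z_β)/C)² + 3.
(1.645 + 1.036) / 0.1511 = 2.681 / 0.1511 = 17.743.
n = 17.743² + 3 = 314.82 + 3 = 317.8.
Round up.

n = 318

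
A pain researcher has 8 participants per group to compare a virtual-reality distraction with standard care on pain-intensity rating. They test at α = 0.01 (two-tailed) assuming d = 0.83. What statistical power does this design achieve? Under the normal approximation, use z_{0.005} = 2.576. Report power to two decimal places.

For two equal groups, power = Φ(d·√(n/2) − z_{α/2}).
d·√(n/2) = 0.83 × √(8/2) = 0.83 × 2.000 = 1.660.
z_β = 1.660 − 2.576 = -0.916.
Power = Φ(-0.916) = 0.180.

power ≈ 0.18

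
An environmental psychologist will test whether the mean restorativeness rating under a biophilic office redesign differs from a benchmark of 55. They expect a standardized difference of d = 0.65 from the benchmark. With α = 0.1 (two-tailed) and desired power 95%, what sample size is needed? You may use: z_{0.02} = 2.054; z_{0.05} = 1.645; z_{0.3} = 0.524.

n = 26

For a one-sample test: n = ((z_{α/2} + z_β) / d)².
z_{α/2} + z_β = 1.645 + 1.645 = 3.290.
n = (3.290 / 0.65)² = 5.062² = 25.62.
Round up.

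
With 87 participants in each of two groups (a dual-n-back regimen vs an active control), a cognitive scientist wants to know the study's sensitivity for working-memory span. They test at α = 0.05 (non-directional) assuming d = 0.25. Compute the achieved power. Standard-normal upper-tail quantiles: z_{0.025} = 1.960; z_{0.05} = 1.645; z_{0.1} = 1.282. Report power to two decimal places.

power ≈ 0.38

For two equal groups, power = Φ(d·√(n/2) − z_{α/2}).
d·√(n/2) = 0.25 × √(87/2) = 0.25 × 6.595 = 1.649.
z_β = 1.649 − 1.960 = -0.311.
Power = Φ(-0.311) = 0.378.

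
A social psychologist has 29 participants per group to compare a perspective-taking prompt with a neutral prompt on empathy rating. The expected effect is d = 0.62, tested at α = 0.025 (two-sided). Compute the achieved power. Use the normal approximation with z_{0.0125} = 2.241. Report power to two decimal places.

For two equal groups, power = Φ(d·√(n/2) − z_{α/2}).
d·√(n/2) = 0.62 × √(29/2) = 0.62 × 3.808 = 2.361.
z_β = 2.361 − 2.241 = 0.120.
Power = Φ(0.120) = 0.548.

power ≈ 0.55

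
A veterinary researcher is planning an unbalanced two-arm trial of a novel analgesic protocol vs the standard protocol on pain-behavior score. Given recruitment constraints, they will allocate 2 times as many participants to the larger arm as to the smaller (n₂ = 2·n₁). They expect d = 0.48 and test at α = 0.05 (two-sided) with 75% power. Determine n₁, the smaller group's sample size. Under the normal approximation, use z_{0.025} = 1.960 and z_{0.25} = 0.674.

n₁ = 46

With allocation ratio k = n₂/n₁ = 2, Var(x̄₁−x̄₂) = σ²(1/n₁ + 1/(k·n₁)) = σ²·(k+1)/(k·n₁).
So n₁ = (1 + 1/k)·((z_{α/2} + z_β)/d)² = 1.500 × (2.634/0.48)².
n₁ = 1.500 × 30.11 = 45.2.
Round up: n₁ = 46, giving n₂ = 2 × 46 = 92.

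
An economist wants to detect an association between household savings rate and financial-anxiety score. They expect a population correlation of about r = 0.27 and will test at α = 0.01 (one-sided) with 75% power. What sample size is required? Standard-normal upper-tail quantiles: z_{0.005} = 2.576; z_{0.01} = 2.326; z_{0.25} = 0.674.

n = 121

Fisher's z: C = ½·ln((1+r)/(1−r)) = ½·ln(1.7397) = 0.2769.
n = ((z_{α} + z_β)/C)² + 3.
(2.326 + 0.674) / 0.2769 = 3.000 / 0.2769 = 10.834.
n = 10.834² + 3 = 117.38 + 3 = 120.4.
Round up.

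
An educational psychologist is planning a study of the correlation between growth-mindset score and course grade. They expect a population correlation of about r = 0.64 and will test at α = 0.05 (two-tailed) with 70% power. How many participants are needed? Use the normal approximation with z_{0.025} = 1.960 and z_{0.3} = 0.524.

n = 14

Fisher's z: C = ½·ln((1+r)/(1−r)) = ½·ln(4.5556) = 0.7582.
n = ((z_{α/2} + z_β)/C)² + 3.
(1.960 + 0.524) / 0.7582 = 2.484 / 0.7582 = 3.276.
n = 3.276² + 3 = 10.73 + 3 = 13.7.
Round up.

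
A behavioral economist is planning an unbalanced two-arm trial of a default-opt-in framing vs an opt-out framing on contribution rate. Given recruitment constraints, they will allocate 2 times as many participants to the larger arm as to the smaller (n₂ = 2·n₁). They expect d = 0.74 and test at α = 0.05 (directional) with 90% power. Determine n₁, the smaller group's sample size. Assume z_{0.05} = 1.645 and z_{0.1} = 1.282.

n₁ = 24

With allocation ratio k = n₂/n₁ = 2, Var(x̄₁−x̄₂) = σ²(1/n₁ + 1/(k·n₁)) = σ²·(k+1)/(k·n₁).
So n₁ = (1 + 1/k)·((z_{α} + z_β)/d)² = 1.500 × (2.927/0.74)².
n₁ = 1.500 × 15.65 = 23.5.
Round up: n₁ = 24, giving n₂ = 2 × 24 = 48.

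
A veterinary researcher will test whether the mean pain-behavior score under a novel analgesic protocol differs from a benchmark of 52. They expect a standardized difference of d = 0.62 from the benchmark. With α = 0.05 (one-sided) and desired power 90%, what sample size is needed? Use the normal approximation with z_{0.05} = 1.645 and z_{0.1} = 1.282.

For a one-sample test: n = ((z_{α} + z_β) / d)².
z_{α} + z_β = 1.645 + 1.282 = 2.927.
n = (2.927 / 0.62)² = 4.721² = 22.29.
Round up.

n = 23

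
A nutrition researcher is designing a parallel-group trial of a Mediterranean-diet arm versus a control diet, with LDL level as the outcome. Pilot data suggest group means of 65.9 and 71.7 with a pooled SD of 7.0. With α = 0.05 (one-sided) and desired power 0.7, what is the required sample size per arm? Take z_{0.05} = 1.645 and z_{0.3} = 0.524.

Cohen's d = |M₁ − M₂| / SD_pooled = |65.9 − 71.7| / 7.0 = 5.8 / 7.0 = 0.829.
For two independent groups with equal n: n = 2·((z_{α} + z_β) / d)².
z_{α} + z_β = 1.645 + 0.524 = 2.169.
n = 2 × (2.169 / 0.829)² = 2 × 2.616² = 2 × 6.85 = 13.7.
Round up to the next whole participant.

n = 14 per group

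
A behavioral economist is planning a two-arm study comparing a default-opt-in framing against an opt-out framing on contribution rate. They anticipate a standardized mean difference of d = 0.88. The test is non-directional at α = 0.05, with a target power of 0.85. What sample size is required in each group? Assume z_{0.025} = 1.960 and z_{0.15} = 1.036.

For two independent groups with equal n: n = 2·((z_{α/2} + z_β) / d)².
z_{α/2} + z_β = 1.960 + 1.036 = 2.996.
n = 2 × (2.996 / 0.88)² = 2 × 3.405² = 2 × 11.59 = 23.2.
Round up to the next whole participant.

n = 24 per group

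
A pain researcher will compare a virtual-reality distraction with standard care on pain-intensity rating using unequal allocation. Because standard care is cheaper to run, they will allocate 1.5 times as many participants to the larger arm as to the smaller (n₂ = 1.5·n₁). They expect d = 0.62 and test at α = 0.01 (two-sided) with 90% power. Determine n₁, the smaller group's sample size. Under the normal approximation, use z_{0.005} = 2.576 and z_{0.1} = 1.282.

With allocation ratio k = n₂/n₁ = 1.5, Var(x̄₁−x̄₂) = σ²(1/n₁ + 1/(k·n₁)) = σ²·(k+1)/(k·n₁).
So n₁ = (1 + 1/k)·((z_{α/2} + z_β)/d)² = 1.667 × (3.858/0.62)².
n₁ = 1.667 × 38.72 = 64.5.
Round up: n₁ = 65, giving n₂ = ⌈1.5 × 65⌉ = ⌈97.5⌉ = 98.

n₁ = 65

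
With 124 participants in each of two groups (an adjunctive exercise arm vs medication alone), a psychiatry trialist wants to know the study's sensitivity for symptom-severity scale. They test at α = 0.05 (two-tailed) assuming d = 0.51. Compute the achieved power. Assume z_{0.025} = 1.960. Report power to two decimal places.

power ≈ 0.98

For two equal groups, power = Φ(d·√(n/2) − z_{α/2}).
d·√(n/2) = 0.51 × √(124/2) = 0.51 × 7.874 = 4.016.
z_β = 4.016 − 1.960 = 2.056.
Power = Φ(2.056) = 0.980.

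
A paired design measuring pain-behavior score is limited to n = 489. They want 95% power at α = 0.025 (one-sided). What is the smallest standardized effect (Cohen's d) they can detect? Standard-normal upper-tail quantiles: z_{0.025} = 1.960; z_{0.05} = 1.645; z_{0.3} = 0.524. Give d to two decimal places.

For a single sample (or paired design) of n = 489: d_min = (z_{α} + z_β)/√n.
z-sum = 1.960 + 1.645 = 3.605.
d_min = 3.605 / √489 = 3.605 / 22.113 = 0.163.

d_min ≈ 0.16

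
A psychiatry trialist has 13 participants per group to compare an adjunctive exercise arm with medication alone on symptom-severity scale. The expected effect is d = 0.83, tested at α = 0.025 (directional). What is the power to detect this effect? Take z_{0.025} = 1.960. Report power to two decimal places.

power ≈ 0.56

For two equal groups, power = Φ(d·√(n/2) − z_{α}).
d·√(n/2) = 0.83 × √(13/2) = 0.83 × 2.550 = 2.116.
z_β = 2.116 − 1.960 = 0.156.
Power = Φ(0.156) = 0.562.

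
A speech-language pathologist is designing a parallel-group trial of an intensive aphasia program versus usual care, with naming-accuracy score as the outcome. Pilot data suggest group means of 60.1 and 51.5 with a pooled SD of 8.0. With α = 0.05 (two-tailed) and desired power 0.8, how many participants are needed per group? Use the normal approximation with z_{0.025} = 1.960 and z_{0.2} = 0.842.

Cohen's d = |M₁ − M₂| / SD_pooled = |60.1 − 51.5| / 8.0 = 8.6 / 8.0 = 1.075.
For two independent groups with equal n: n = 2·((z_{α/2} + z_β) / d)².
z_{α/2} + z_β = 1.960 + 0.842 = 2.802.
n = 2 × (2.802 / 1.075)² = 2 × 2.607² = 2 × 6.79 = 13.6.
Round up to the next whole participant.

n = 14 per group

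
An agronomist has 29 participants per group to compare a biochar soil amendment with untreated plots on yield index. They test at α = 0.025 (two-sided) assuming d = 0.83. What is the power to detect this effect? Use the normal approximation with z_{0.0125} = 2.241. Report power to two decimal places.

power ≈ 0.82

For two equal groups, power = Φ(d·√(n/2) − z_{α/2}).
d·√(n/2) = 0.83 × √(29/2) = 0.83 × 3.808 = 3.161.
z_β = 3.161 − 2.241 = 0.920.
Power = Φ(0.920) = 0.821.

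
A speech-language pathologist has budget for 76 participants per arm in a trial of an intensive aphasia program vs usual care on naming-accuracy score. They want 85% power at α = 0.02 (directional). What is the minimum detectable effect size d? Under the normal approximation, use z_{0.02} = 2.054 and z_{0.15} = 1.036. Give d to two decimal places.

d_min ≈ 0.50

For two independent groups of n = 76 each: d_min = (z_{α} + z_β)·√(2/n).
z-sum = 2.054 + 1.036 = 3.090.
d_min = 3.090 × √(2/76) = 3.090 × 0.1622 = 0.501.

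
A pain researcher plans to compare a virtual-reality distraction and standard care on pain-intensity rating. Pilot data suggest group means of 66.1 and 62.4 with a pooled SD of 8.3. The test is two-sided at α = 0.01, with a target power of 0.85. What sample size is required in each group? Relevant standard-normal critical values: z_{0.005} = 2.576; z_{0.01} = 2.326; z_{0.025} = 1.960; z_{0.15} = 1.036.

n = 132 per group

Cohen's d = |M₁ − M₂| / SD_pooled = |66.1 − 62.4| / 8.3 = 3.7 / 8.3 = 0.446.
For two independent groups with equal n: n = 2·((z_{α/2} + z_β) / d)².
z_{α/2} + z_β = 2.576 + 1.036 = 3.612.
n = 2 × (3.612 / 0.446)² = 2 × 8.099² = 2 × 65.59 = 131.2.
Round up to the next whole participant.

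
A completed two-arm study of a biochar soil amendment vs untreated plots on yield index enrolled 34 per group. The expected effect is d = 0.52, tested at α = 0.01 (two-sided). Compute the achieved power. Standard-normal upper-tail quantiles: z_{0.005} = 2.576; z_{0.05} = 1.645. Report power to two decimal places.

power ≈ 0.33

For two equal groups, power = Φ(d·√(n/2) − z_{α/2}).
d·√(n/2) = 0.52 × √(34/2) = 0.52 × 4.123 = 2.144.
z_β = 2.144 − 2.576 = -0.432.
Power = Φ(-0.432) = 0.333.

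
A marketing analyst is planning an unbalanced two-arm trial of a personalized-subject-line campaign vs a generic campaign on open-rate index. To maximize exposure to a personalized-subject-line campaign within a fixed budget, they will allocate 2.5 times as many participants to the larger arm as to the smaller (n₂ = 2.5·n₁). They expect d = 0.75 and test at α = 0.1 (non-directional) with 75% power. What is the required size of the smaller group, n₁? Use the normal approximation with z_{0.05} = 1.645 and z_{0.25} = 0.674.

n₁ = 14

With allocation ratio k = n₂/n₁ = 2.5, Var(x̄₁−x̄₂) = σ²(1/n₁ + 1/(k·n₁)) = σ²·(k+1)/(k·n₁).
So n₁ = (1 + 1/k)·((z_{α/2} + z_β)/d)² = 1.400 × (2.319/0.75)².
n₁ = 1.400 × 9.56 = 13.4.
Round up: n₁ = 14, giving n₂ = 2.5 × 14 = 35.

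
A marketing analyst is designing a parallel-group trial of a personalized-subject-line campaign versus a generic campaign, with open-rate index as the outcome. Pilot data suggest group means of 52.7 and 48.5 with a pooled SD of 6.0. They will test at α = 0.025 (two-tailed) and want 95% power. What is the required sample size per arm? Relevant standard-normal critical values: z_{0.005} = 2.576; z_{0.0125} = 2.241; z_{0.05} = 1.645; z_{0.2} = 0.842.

Cohen's d = |M₁ − M₂| / SD_pooled = |52.7 − 48.5| / 6.0 = 4.2 / 6.0 = 0.700.
For two independent groups with equal n: n = 2·((z_{α/2} + z_β) / d)².
z_{α/2} + z_β = 2.241 + 1.645 = 3.886.
n = 2 × (3.886 / 0.700)² = 2 × 5.551² = 2 × 30.82 = 61.6.
Round up to the next whole participant.

n = 62 per group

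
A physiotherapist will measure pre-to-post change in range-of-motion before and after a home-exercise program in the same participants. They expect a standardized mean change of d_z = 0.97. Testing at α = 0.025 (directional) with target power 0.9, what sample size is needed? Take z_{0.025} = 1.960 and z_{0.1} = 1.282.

n = 12 pairs

For a paired (one-sample on differences) test: n = ((z_{α} + z_β) / d)².
z_{α} + z_β = 1.960 + 1.282 = 3.242.
n = (3.242 / 0.97)² = 3.342² = 11.17.
Round up.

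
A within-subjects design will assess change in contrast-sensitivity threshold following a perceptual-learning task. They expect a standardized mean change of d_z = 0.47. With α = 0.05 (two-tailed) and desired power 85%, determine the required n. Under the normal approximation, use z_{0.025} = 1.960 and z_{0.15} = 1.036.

n = 41 pairs

For a paired (one-sample on differences) test: n = ((z_{α/2} + z_β) / d)².
z_{α/2} + z_β = 1.960 + 1.036 = 2.996.
n = (2.996 / 0.47)² = 6.374² = 40.63.
Round up.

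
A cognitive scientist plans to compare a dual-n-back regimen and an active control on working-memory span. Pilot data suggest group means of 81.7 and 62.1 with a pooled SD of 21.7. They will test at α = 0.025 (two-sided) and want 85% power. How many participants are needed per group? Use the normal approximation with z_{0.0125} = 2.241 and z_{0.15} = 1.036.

Cohen's d = |M₁ − M₂| / SD_pooled = |81.7 − 62.1| / 21.7 = 19.6 / 21.7 = 0.903.
For two independent groups with equal n: n = 2·((z_{α/2} + z_β) / d)².
z_{α/2} + z_β = 2.241 + 1.036 = 3.277.
n = 2 × (3.277 / 0.903)² = 2 × 3.629² = 2 × 13.17 = 26.3.
Round up to the next whole participant.

n = 27 per group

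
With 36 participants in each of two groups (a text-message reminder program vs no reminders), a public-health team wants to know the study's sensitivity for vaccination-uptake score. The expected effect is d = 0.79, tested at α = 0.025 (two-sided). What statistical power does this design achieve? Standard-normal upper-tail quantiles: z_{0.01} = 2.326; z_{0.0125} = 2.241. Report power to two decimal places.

power ≈ 0.87

For two equal groups, power = Φ(d·√(n/2) − z_{α/2}).
d·√(n/2) = 0.79 × √(36/2) = 0.79 × 4.243 = 3.352.
z_β = 3.352 − 2.241 = 1.111.
Power = Φ(1.111) = 0.867.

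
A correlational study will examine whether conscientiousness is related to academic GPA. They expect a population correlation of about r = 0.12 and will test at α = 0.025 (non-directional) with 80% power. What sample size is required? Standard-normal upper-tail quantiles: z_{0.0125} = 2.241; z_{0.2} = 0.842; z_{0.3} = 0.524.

Fisher's z: C = ½·ln((1+r)/(1−r)) = ½·ln(1.2727) = 0.1206.
n = ((z_{α/2} + z_β)/C)² + 3.
(2.241 + 0.842) / 0.1206 = 3.083 / 0.1206 = 25.564.
n = 25.564² + 3 = 653.51 + 3 = 656.5.
Round up.

n = 657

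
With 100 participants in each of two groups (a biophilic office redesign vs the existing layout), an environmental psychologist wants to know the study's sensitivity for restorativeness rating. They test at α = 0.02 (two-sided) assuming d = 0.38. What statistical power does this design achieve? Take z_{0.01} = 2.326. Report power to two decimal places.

power ≈ 0.64

For two equal groups, power = Φ(d·√(n/2) − z_{α/2}).
d·√(n/2) = 0.38 × √(100/2) = 0.38 × 7.071 = 2.687.
z_β = 2.687 − 2.326 = 0.361.
Power = Φ(0.361) = 0.641.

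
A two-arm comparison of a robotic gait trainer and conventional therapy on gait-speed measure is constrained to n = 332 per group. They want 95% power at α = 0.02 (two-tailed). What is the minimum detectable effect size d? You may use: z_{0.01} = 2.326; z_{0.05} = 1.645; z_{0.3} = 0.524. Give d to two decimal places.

d_min ≈ 0.31

For two independent groups of n = 332 each: d_min = (z_{α/2} + z_β)·√(2/n).
z-sum = 2.326 + 1.645 = 3.971.
d_min = 3.971 × √(2/332) = 3.971 × 0.0776 = 0.308.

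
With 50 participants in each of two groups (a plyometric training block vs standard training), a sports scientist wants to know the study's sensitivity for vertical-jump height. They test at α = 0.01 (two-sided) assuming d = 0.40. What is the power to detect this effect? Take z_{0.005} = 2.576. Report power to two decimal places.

power ≈ 0.28

For two equal groups, power = Φ(d·√(n/2) − z_{α/2}).
d·√(n/2) = 0.40 × √(50/2) = 0.40 × 5.000 = 2.000.
z_β = 2.000 − 2.576 = -0.576.
Power = Φ(-0.576) = 0.282.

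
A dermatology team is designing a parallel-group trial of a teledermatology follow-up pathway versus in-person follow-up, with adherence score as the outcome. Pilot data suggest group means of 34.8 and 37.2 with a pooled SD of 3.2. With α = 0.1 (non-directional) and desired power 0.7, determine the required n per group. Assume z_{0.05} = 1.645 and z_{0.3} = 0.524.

n = 17 per group

Cohen's d = |M₁ − M₂| / SD_pooled = |34.8 − 37.2| / 3.2 = 2.4 / 3.2 = 0.750.
For two independent groups with equal n: n = 2·((z_{α/2} + z_β) / d)².
z_{α/2} + z_β = 1.645 + 0.524 = 2.169.
n = 2 × (2.169 / 0.750)² = 2 × 2.892² = 2 × 8.36 = 16.7.
Round up to the next whole participant.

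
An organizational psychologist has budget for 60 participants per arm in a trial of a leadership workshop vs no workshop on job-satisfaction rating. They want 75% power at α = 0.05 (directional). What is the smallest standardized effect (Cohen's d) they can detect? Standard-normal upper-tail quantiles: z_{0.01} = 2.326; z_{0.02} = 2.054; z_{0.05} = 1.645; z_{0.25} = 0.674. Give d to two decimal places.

d_min ≈ 0.42

For two independent groups of n = 60 each: d_min = (z_{α} + z_β)·√(2/n).
z-sum = 1.645 + 0.674 = 2.319.
d_min = 2.319 × √(2/60) = 2.319 × 0.1826 = 0.423.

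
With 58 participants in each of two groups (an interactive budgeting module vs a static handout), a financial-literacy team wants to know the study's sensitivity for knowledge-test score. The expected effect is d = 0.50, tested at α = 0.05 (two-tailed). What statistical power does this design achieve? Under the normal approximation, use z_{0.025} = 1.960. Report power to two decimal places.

For two equal groups, power = Φ(d·√(n/2) − z_{α/2}).
d·√(n/2) = 0.50 × √(58/2) = 0.50 × 5.385 = 2.693.
z_β = 2.693 − 1.960 = 0.733.
Power = Φ(0.733) = 0.768.

power ≈ 0.77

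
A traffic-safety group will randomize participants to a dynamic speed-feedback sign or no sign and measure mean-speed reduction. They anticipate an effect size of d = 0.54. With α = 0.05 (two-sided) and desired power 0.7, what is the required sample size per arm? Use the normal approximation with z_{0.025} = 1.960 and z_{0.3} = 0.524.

For two independent groups with equal n: n = 2·((z_{α/2} + z_β) / d)².
z_{α/2} + z_β = 1.960 + 0.524 = 2.484.
n = 2 × (2.484 / 0.54)² = 2 × 4.600² = 2 × 21.16 = 42.3.
Round up to the next whole participant.

n = 43 per group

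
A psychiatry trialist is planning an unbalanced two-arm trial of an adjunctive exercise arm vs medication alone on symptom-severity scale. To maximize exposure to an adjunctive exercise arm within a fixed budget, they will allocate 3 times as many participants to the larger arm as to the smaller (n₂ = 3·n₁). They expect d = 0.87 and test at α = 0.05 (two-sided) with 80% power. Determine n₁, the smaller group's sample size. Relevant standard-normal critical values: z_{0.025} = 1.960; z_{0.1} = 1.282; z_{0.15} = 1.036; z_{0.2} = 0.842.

n₁ = 14

With allocation ratio k = n₂/n₁ = 3, Var(x̄₁−x̄₂) = σ²(1/n₁ + 1/(k·n₁)) = σ²·(k+1)/(k·n₁).
So n₁ = (1 + 1/k)·((z_{α/2} + z_β)/d)² = 1.333 × (2.802/0.87)².
n₁ = 1.333 × 10.37 = 13.8.
Round up: n₁ = 14, giving n₂ = 3 × 14 = 42.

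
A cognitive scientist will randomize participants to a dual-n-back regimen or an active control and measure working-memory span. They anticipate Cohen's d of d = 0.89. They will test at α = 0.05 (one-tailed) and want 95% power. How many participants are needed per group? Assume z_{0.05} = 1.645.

n = 28 per group

For two independent groups with equal n: n = 2·((z_{α} + z_β) / d)².
z_{α} + z_β = 1.645 + 1.645 = 3.290.
n = 2 × (3.290 / 0.89)² = 2 × 3.697² = 2 × 13.67 = 27.3.
Round up to the next whole participant.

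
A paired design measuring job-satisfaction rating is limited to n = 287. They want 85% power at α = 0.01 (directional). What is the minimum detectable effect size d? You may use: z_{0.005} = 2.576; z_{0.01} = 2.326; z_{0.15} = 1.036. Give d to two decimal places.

d_min ≈ 0.20

For a single sample (or paired design) of n = 287: d_min = (z_{α} + z_β)/√n.
z-sum = 2.326 + 1.036 = 3.362.
d_min = 3.362 / √287 = 3.362 / 16.941 = 0.198.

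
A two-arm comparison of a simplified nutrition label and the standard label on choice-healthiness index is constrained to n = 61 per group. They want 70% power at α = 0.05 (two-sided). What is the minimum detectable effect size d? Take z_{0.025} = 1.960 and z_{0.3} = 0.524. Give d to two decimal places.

For two independent groups of n = 61 each: d_min = (z_{α/2} + z_β)·√(2/n).
z-sum = 1.960 + 0.524 = 2.484.
d_min = 2.484 × √(2/61) = 2.484 × 0.1811 = 0.450.

d_min ≈ 0.45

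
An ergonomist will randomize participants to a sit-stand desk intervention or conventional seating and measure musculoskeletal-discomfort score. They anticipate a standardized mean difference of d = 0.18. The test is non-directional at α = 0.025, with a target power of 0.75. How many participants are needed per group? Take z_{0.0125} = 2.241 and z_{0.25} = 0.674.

For two independent groups with equal n: n = 2·((z_{α/2} + z_β) / d)².
z_{α/2} + z_β = 2.241 + 0.674 = 2.915.
n = 2 × (2.915 / 0.18)² = 2 × 16.194² = 2 × 262.26 = 524.5.
Round up to the next whole participant.

n = 525 per group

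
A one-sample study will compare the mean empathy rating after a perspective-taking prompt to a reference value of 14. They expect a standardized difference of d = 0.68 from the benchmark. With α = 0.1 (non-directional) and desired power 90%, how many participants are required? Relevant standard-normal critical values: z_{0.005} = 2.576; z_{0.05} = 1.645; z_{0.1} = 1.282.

For a one-sample test: n = ((z_{α/2} + z_β) / d)².
z_{α/2} + z_β = 1.645 + 1.282 = 2.927.
n = (2.927 / 0.68)² = 4.304² = 18.53.
Round up.

n = 19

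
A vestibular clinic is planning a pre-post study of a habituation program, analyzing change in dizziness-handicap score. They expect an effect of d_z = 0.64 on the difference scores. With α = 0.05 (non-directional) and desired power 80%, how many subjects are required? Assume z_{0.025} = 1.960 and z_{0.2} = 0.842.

For a paired (one-sample on differences) test: n = ((z_{α/2} + z_β) / d)².
z_{α/2} + z_β = 1.960 + 0.842 = 2.802.
n = (2.802 / 0.64)² = 4.378² = 19.17.
Round up.

n = 20 pairs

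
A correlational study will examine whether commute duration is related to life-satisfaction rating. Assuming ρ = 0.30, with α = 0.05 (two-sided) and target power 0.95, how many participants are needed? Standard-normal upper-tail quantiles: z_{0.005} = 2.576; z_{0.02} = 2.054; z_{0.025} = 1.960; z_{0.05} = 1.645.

n = 139

Fisher's z: C = ½·ln((1+r)/(1−r)) = ½·ln(1.8571) = 0.3095.
n = ((z_{α/2} + z_β)/C)² + 3.
(1.960 + 1.645) / 0.3095 = 3.605 / 0.3095 = 11.648.
n = 11.648² + 3 = 135.67 + 3 = 138.7.
Round up.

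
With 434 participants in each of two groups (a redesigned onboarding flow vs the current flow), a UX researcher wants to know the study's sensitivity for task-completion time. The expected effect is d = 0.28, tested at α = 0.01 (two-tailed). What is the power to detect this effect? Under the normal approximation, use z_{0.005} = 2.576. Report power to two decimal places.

power ≈ 0.94

For two equal groups, power = Φ(d·√(n/2) − z_{α/2}).
d·√(n/2) = 0.28 × √(434/2) = 0.28 × 14.731 = 4.125.
z_β = 4.125 − 2.576 = 1.549.
Power = Φ(1.549) = 0.939.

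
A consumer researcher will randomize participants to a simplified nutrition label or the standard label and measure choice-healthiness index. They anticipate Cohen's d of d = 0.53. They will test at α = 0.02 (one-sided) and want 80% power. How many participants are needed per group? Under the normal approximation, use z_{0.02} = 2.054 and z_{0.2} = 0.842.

n = 60 per group

For two independent groups with equal n: n = 2·((z_{α} + z_β) / d)².
z_{α} + z_β = 2.054 + 0.842 = 2.896.
n = 2 × (2.896 / 0.53)² = 2 × 5.464² = 2 × 29.86 = 59.7.
Round up to the next whole participant.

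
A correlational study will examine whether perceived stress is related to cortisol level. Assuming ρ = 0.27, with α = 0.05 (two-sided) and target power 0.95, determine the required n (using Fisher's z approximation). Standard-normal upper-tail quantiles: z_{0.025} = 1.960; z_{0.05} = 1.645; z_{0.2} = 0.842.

Fisher's z: C = ½·ln((1+r)/(1−r)) = ½·ln(1.7397) = 0.2769.
n = ((z_{α/2} + z_β)/C)² + 3.
(1.960 + 1.645) / 0.2769 = 3.605 / 0.2769 = 13.019.
n = 13.019² + 3 = 169.50 + 3 = 172.5.
Round up.

n = 173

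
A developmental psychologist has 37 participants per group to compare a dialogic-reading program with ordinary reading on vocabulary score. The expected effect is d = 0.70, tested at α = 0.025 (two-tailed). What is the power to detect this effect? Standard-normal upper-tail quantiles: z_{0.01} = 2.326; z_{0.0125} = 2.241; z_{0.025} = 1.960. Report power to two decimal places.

For two equal groups, power = Φ(d·√(n/2) − z_{α/2}).
d·√(n/2) = 0.70 × √(37/2) = 0.70 × 4.301 = 3.011.
z_β = 3.011 − 2.241 = 0.770.
Power = Φ(0.770) = 0.779.

power ≈ 0.78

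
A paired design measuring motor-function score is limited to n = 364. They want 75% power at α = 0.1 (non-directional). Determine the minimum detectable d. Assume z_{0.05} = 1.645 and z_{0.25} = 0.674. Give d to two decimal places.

d_min ≈ 0.12

For a single sample (or paired design) of n = 364: d_min = (z_{α/2} + z_β)/√n.
z-sum = 1.645 + 0.674 = 2.319.
d_min = 2.319 / √364 = 2.319 / 19.079 = 0.122.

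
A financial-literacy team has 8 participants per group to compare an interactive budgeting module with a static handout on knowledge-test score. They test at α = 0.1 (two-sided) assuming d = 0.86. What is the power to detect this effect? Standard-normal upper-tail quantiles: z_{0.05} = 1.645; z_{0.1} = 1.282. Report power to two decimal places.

power ≈ 0.53

For two equal groups, power = Φ(d·√(n/2) − z_{α/2}).
d·√(n/2) = 0.86 × √(8/2) = 0.86 × 2.000 = 1.720.
z_β = 1.720 − 1.645 = 0.075.
Power = Φ(0.075) = 0.530.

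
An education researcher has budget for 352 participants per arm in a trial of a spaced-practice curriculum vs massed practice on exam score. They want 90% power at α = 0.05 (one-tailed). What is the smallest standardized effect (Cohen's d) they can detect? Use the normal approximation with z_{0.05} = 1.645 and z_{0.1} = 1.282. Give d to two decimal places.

For two independent groups of n = 352 each: d_min = (z_{α} + z_β)·√(2/n).
z-sum = 1.645 + 1.282 = 2.927.
d_min = 2.927 × √(2/352) = 2.927 × 0.0754 = 0.221.

d_min ≈ 0.22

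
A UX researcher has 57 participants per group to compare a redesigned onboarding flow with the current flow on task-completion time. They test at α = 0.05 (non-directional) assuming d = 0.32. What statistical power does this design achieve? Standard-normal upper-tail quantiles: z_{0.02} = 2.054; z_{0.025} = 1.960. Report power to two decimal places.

For two equal groups, power = Φ(d·√(n/2) − z_{α/2}).
d·√(n/2) = 0.32 × √(57/2) = 0.32 × 5.339 = 1.708.
z_β = 1.708 − 1.960 = -0.252.
Power = Φ(-0.252) = 0.401.

power ≈ 0.40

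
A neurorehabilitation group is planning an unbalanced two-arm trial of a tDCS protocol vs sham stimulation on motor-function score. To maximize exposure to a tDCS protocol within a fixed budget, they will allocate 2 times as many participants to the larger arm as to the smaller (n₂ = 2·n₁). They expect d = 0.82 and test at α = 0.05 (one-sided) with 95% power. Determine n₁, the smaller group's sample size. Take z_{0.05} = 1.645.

n₁ = 25

With allocation ratio k = n₂/n₁ = 2, Var(x̄₁−x̄₂) = σ²(1/n₁ + 1/(k·n₁)) = σ²·(k+1)/(k·n₁).
So n₁ = (1 + 1/k)·((z_{α} + z_β)/d)² = 1.500 × (3.290/0.82)².
n₁ = 1.500 × 16.10 = 24.1.
Round up: n₁ = 25, giving n₂ = 2 × 25 = 50.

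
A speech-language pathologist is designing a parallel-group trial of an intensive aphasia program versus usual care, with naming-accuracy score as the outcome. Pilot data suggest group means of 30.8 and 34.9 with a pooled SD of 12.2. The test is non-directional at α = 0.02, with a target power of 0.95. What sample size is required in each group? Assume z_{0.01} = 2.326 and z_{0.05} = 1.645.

n = 280 per group

Cohen's d = |M₁ − M₂| / SD_pooled = |30.8 − 34.9| / 12.2 = 4.1 / 12.2 = 0.336.
For two independent groups with equal n: n = 2·((z_{α/2} + z_β) / d)².
z_{α/2} + z_β = 2.326 + 1.645 = 3.971.
n = 2 × (3.971 / 0.336)² = 2 × 11.818² = 2 × 139.68 = 279.4.
Round up to the next whole participant.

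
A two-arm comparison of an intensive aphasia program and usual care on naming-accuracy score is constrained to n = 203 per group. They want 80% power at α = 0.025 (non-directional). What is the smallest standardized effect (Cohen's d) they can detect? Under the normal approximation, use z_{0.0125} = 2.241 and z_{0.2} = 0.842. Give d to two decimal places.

d_min ≈ 0.31

For two independent groups of n = 203 each: d_min = (z_{α/2} + z_β)·√(2/n).
z-sum = 2.241 + 0.842 = 3.083.
d_min = 3.083 × √(2/203) = 3.083 × 0.0993 = 0.306.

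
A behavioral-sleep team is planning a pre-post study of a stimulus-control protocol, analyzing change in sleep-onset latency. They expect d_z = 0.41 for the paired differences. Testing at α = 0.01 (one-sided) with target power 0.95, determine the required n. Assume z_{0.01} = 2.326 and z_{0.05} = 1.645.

n = 94 pairs

For a paired (one-sample on differences) test: n = ((z_{α} + z_β) / d)².
z_{α} + z_β = 2.326 + 1.645 = 3.971.
n = (3.971 / 0.41)² = 9.685² = 93.81.
Round up.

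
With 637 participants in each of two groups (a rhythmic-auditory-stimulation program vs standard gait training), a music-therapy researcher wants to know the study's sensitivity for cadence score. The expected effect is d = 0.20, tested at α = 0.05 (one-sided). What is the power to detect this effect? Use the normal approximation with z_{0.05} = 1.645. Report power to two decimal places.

For two equal groups, power = Φ(d·√(n/2) − z_{α}).
d·√(n/2) = 0.20 × √(637/2) = 0.20 × 17.847 = 3.569.
z_β = 3.569 − 1.645 = 1.924.
Power = Φ(1.924) = 0.973.

power ≈ 0.97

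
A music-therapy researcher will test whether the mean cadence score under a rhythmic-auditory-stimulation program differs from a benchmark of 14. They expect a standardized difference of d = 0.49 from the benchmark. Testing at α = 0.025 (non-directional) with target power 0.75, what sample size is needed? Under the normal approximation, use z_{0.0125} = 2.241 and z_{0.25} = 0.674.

n = 36

For a one-sample test: n = ((z_{α/2} + z_β) / d)².
z_{α/2} + z_β = 2.241 + 0.674 = 2.915.
n = (2.915 / 0.49)² = 5.949² = 35.39.
Round up.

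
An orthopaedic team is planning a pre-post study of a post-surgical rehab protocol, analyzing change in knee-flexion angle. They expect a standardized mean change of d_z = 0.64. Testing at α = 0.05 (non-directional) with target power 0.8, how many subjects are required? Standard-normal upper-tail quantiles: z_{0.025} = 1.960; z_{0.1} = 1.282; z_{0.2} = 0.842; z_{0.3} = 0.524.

For a paired (one-sample on differences) test: n = ((z_{α/2} + z_β) / d)².
z_{α/2} + z_β = 1.960 + 0.842 = 2.802.
n = (2.802 / 0.64)² = 4.378² = 19.17.
Round up.

n = 20 pairs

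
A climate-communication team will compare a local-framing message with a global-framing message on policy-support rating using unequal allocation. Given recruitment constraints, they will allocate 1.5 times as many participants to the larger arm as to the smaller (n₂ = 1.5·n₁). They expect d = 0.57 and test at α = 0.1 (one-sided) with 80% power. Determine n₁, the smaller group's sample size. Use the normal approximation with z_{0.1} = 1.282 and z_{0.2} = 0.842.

With allocation ratio k = n₂/n₁ = 1.5, Var(x̄₁−x̄₂) = σ²(1/n₁ + 1/(k·n₁)) = σ²·(k+1)/(k·n₁).
So n₁ = (1 + 1/k)·((z_{α} + z_β)/d)² = 1.667 × (2.124/0.57)².
n₁ = 1.667 × 13.89 = 23.1.
Round up: n₁ = 24, giving n₂ = 1.5 × 24 = 36.

n₁ = 24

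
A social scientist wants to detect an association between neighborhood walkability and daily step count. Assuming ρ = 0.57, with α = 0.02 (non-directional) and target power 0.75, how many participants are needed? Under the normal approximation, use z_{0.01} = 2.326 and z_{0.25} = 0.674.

Fisher's z: C = ½·ln((1+r)/(1−r)) = ½·ln(3.6512) = 0.6475.
n = ((z_{α/2} + z_β)/C)² + 3.
(2.326 + 0.674) / 0.6475 = 3.000 / 0.6475 = 4.633.
n = 4.633² + 3 = 21.47 + 3 = 24.5.
Round up.

n = 25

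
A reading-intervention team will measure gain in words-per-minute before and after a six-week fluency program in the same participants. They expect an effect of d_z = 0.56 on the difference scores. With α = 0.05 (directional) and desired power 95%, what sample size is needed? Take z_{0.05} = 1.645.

n = 35 pairs

For a paired (one-sample on differences) test: n = ((z_{α} + z_β) / d)².
z_{α} + z_β = 1.645 + 1.645 = 3.290.
n = (3.290 / 0.56)² = 5.875² = 34.52.
Round up.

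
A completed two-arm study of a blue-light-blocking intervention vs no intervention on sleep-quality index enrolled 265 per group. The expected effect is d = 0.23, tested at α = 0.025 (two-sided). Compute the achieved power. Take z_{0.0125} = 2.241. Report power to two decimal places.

For two equal groups, power = Φ(d·√(n/2) − z_{α/2}).
d·√(n/2) = 0.23 × √(265/2) = 0.23 × 11.511 = 2.647.
z_β = 2.647 − 2.241 = 0.406.
Power = Φ(0.406) = 0.658.

power ≈ 0.66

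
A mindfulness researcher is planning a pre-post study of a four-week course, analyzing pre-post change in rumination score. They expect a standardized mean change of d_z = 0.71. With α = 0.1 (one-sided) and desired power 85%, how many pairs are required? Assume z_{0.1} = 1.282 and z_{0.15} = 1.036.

For a paired (one-sample on differences) test: n = ((z_{α} + z_β) / d)².
z_{α} + z_β = 1.282 + 1.036 = 2.318.
n = (2.318 / 0.71)² = 3.265² = 10.66.
Round up.

n = 11 pairs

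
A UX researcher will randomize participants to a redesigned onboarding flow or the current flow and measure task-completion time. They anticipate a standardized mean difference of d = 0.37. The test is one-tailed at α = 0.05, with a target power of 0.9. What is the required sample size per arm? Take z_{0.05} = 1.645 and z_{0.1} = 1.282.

For two independent groups with equal n: n = 2·((z_{α} + z_β) / d)².
z_{α} + z_β = 1.645 + 1.282 = 2.927.
n = 2 × (2.927 / 0.37)² = 2 × 7.911² = 2 × 62.58 = 125.2.
Round up to the next whole participant.

n = 126 per group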